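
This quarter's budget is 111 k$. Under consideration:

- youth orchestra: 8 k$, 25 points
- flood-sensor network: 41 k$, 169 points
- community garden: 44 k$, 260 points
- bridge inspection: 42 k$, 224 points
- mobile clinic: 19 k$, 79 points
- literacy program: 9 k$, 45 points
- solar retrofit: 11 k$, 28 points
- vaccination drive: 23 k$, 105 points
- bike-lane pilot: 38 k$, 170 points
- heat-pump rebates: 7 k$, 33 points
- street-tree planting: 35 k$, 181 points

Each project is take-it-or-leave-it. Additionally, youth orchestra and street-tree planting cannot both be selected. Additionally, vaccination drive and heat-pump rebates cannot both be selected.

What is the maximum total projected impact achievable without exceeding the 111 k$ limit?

By projected impact per k$: community garden 5.91, bridge inspection 5.33, street-tree planting 5.17, literacy program 5.00 lead.
The ratio heuristic lands on youth orchestra + community garden + bridge inspection + literacy program + heat-pump rebates (587) but leaves 1 k$ idle.
A better packing is community garden + literacy program + vaccination drive + street-tree planting: 111 k$, total 591.
Next best is community garden + bridge inspection + vaccination drive at 589 (109 k$) — short by 2.

591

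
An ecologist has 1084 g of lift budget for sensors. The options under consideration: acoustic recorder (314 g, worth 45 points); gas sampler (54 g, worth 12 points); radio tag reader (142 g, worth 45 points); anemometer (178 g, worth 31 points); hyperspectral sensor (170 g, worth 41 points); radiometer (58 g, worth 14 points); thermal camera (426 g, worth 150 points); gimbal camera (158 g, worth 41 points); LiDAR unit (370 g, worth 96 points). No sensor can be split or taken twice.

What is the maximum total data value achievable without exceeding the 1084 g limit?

317

Greedy by ratio would take gas sampler + radio tag reader + hyperspectral sensor + radiometer + thermal camera + gimbal camera: 1008 g used, total 303.
Dropping hyperspectral sensor and gimbal camera frees 328 g; slotting in LiDAR unit (370 g) lifts the total to 317 at 1050 g.
Every other selection either busts 1084 g or fails to beat 317.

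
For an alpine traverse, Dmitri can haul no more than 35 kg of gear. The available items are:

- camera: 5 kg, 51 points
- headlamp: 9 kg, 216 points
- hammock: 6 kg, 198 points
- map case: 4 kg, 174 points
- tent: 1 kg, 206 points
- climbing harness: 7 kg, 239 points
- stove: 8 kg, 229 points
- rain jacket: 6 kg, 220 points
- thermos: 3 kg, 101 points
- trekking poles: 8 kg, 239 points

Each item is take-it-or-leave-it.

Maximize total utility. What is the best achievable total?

1377

Ranking by ratio (utility/kg): tent 206.00, map case 43.50, rain jacket 36.67.
Taking hammock + map case + tent + climbing harness + rain jacket + thermos + trekking poles: 35 kg used, 1377 in utility.
Nothing else within 35 kg beats 1377.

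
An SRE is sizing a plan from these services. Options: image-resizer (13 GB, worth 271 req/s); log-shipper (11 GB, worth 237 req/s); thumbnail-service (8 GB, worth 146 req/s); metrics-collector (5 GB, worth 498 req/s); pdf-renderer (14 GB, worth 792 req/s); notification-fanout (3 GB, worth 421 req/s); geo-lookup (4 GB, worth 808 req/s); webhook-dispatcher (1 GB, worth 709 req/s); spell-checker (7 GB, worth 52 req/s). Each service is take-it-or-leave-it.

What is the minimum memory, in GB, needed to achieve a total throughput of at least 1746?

8

Need the lightest bundle worth ≥ 1746.
Taking notification-fanout + geo-lookup + webhook-dispatcher gives 1938 (≥ 1746) for 8 GB.
Any bundle with less than 8 GB falls short of 1746.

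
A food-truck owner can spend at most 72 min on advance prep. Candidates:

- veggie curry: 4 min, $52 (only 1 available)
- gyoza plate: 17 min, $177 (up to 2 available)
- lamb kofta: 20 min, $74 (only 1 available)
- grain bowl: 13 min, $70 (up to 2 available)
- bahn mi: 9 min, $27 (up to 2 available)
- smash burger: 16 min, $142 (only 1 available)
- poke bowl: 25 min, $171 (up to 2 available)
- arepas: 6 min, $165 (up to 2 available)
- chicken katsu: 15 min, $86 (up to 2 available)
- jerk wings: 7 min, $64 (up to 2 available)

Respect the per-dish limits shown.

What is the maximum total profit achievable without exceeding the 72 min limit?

A density-first pass picks veggie curry + 2×gyoza plate + 2×arepas + 2×jerk wings — 864 at 64 min.
Replace veggie curry and jerk wings with smash burger: the trade gains 26 net, giving 890 at 69 min.
Every other selection either busts 72 min or exceeds an availability limit or fails to beat 890.

890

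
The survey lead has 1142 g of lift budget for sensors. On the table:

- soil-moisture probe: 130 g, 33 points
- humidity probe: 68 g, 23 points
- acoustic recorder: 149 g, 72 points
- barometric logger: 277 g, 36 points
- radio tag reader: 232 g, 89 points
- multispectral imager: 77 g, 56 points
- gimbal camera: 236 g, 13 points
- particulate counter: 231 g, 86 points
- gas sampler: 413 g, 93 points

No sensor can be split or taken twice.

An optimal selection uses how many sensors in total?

5

Best achievable data value is 396.
acoustic recorder + radio tag reader + multispectral imager + particulate counter + gas sampler hits 396 at 1102 g.
All optima have 5 sensors.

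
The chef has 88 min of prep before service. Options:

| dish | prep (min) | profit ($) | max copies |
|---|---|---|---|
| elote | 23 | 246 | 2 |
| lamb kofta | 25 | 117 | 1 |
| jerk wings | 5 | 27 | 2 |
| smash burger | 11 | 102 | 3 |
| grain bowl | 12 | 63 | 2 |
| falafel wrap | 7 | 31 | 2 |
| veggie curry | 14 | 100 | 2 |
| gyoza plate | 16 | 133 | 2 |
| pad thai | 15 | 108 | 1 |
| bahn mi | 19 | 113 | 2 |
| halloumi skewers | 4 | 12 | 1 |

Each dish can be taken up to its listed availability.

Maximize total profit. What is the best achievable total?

841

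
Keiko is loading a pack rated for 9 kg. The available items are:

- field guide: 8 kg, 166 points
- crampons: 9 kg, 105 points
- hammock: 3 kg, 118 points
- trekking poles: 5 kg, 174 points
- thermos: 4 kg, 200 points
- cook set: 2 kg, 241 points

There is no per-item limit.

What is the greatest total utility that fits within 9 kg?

964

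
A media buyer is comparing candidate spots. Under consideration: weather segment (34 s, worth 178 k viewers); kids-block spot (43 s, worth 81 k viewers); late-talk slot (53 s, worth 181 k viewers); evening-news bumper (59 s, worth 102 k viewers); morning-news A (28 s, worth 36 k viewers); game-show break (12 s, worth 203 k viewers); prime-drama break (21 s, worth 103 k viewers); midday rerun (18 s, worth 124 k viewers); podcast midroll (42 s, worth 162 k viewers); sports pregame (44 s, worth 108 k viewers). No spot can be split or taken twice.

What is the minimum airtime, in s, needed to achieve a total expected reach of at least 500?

64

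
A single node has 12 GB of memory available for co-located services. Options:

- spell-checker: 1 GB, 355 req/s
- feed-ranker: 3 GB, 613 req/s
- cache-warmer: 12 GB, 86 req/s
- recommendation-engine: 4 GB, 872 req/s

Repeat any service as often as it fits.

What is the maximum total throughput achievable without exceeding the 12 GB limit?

4260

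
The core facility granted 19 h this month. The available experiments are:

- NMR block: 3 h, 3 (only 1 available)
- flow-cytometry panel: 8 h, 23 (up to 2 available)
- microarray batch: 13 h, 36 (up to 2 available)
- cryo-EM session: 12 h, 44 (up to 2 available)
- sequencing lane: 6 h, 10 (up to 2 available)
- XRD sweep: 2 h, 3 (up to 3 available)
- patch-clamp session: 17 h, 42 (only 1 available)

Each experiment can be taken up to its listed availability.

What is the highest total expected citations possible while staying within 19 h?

54

Ranking by ratio (expected citations/h): cryo-EM session 3.67, flow-cytometry panel 2.88, microarray batch 2.77.
The ratio ordering already packs tightly: cryo-EM session + sequencing lane, 18 h, 54.
That's the maximum — no swap from here does better than 54.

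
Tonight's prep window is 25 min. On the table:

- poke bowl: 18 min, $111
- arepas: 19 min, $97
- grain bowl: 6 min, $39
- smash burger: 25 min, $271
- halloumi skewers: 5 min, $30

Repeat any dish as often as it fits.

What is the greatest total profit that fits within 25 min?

271

Ranking by ratio (profit/min): smash burger 10.84, grain bowl 6.50, poke bowl 6.17, halloumi skewers 6.00.
Best packing: smash burger — 25 min, 271 total.
No other feasible combination exceeds 271.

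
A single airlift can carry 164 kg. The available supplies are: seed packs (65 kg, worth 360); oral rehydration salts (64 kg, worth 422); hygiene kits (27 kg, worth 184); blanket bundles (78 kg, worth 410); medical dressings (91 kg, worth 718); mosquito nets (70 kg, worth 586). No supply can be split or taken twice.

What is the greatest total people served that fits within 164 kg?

1304

By people served per kg: mosquito nets 8.37, medical dressings 7.89, hygiene kits 6.81 lead.
Best packing: medical dressings + mosquito nets — 161 kg, 1304 total.
An exhaustive check of the 64 subsets confirms 1304.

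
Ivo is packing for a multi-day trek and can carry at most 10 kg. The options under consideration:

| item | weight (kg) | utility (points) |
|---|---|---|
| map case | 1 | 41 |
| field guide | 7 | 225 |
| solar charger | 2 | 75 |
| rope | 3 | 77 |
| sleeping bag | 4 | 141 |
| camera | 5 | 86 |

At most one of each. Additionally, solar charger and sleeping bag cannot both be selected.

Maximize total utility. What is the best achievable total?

Ranking by ratio (utility/kg): map case 41.00, solar charger 37.50, sleeping bag 35.25.
Taking map case + field guide + solar charger: 10 kg used, 341 in utility.
An exhaustive check of the 64 subsets confirms 341.

341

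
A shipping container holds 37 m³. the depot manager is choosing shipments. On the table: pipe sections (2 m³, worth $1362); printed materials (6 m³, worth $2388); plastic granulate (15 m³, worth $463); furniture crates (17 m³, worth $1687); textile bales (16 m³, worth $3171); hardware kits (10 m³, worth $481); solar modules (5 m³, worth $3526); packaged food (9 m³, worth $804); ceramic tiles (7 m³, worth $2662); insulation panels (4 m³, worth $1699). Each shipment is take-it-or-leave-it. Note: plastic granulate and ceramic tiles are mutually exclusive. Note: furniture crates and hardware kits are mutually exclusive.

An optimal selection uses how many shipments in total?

The maximum revenue within 37 m³ is 13109.
For example pipe sections + printed materials + textile bales + solar modules + ceramic tiles achieves it, using 36 m³.
Any selection reaching 13109 contains exactly 5 shipments.

5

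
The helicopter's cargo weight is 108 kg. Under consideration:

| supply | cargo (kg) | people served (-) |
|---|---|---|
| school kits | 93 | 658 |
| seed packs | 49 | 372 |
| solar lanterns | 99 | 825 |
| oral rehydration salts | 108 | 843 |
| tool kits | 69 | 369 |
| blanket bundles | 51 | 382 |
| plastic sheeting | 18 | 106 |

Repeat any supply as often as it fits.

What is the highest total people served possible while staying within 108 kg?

Filling by ratio: solar lanterns for 825, with 9 kg left unused.
Replace solar lanterns with oral rehydration salts: the trade gains 18 net, giving 843 at 108 kg.

843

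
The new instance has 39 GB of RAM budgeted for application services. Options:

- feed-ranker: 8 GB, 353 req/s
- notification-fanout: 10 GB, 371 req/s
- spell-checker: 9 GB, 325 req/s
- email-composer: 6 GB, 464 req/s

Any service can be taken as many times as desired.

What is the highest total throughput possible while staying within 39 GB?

Taking 6×email-composer: 36 GB used, 2784 in throughput.

2784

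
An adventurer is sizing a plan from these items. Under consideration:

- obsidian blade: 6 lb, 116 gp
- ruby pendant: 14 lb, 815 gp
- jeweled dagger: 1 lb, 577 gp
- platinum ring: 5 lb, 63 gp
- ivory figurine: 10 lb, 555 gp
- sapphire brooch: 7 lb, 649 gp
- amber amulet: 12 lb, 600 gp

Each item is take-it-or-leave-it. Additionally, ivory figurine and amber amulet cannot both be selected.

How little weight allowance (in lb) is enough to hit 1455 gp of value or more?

18

Minimise lb subject to total value ≥ 1455.
Taking jeweled dagger + ivory figurine + sapphire brooch gives 1781 (≥ 1455) for 18 lb.
Below 18 lb the best achievable stays under 1455.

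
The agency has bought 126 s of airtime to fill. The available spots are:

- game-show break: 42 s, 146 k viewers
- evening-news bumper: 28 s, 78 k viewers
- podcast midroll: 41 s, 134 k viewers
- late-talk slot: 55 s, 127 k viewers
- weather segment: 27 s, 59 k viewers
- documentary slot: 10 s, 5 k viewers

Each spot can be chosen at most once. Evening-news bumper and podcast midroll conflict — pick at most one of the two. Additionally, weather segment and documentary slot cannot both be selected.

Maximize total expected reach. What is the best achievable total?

Taking game-show break + evening-news bumper + late-talk slot: 125 s used, 351 in expected reach.
No other feasible combination exceeds 351.

351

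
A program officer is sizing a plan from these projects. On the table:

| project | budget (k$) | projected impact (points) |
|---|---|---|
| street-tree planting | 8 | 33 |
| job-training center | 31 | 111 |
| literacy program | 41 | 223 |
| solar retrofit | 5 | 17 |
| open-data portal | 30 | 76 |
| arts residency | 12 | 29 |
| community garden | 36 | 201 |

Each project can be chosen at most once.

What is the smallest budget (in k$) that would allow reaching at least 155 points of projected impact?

Need the lightest bundle worth ≥ 155.
community garden: 201 projected impact at 36 k$.
Any bundle with less than 36 k$ falls short of 155.

36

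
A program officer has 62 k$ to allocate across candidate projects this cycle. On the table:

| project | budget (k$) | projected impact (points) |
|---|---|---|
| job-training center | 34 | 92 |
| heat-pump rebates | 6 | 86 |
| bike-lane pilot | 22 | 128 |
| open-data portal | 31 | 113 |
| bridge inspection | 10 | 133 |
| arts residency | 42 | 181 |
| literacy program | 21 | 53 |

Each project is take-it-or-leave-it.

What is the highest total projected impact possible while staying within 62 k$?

Best packing: heat-pump rebates + bridge inspection + arts residency — 58 k$, 400 total.
That's the maximum — no swap from here does better than 400.

400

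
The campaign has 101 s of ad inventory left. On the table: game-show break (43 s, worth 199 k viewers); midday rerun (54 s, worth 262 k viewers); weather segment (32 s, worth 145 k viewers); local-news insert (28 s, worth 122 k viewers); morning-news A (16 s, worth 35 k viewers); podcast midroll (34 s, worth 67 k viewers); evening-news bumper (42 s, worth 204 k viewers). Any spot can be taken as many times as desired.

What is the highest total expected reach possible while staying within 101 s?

466

Density check — evening-news bumper 4.86, midday rerun 4.85, game-show break 4.63, weather segment 4.53 are the best per s.
Taking the top-ratio spots first gives morning-news A + 2×evening-news bumper for 443 (100 s).
The 58 s tied up in morning-news A and evening-news bumper is better spent on midday rerun — total rises to 466 (96 s).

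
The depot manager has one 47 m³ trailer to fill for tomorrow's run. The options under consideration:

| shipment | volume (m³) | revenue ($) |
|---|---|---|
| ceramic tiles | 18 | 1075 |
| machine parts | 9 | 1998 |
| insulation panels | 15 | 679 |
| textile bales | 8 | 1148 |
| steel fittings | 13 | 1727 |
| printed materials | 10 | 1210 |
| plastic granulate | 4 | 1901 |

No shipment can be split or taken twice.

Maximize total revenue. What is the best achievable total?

7984

Machine parts + textile bales + steel fittings + printed materials + plastic granulate uses 44 of the 47 m³ and totals 7984.
Runner-up machine parts + insulation panels + textile bales + printed materials + plastic granulate tops out at 6936.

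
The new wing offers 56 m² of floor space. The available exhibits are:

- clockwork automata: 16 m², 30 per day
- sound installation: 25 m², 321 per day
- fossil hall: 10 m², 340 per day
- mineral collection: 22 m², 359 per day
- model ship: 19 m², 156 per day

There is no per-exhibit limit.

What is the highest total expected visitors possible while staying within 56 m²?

1700

Best packing: 5×fossil hall — 50 m², 1700 total.
Every other selection either busts 56 m² or fails to beat 1700.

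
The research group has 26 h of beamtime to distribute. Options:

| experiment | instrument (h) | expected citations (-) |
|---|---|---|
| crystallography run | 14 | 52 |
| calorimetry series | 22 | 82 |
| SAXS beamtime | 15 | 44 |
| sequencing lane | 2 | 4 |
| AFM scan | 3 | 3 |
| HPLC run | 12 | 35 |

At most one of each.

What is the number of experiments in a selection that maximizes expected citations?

2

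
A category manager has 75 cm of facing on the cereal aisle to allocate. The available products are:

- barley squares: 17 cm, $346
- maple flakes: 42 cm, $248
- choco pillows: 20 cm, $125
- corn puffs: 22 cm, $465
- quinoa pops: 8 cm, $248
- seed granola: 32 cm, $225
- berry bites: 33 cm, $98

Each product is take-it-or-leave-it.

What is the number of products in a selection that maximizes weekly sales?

4

Best achievable weekly sales is 1184.
For example barley squares + choco pillows + corn puffs + quinoa pops achieves it, using 67 cm.
Every optimal selection uses 4 products.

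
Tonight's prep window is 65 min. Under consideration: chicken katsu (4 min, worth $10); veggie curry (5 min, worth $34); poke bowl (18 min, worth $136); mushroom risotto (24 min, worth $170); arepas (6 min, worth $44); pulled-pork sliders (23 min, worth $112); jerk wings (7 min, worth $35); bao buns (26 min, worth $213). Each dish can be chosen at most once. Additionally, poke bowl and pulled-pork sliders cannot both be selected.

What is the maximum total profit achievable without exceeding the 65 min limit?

471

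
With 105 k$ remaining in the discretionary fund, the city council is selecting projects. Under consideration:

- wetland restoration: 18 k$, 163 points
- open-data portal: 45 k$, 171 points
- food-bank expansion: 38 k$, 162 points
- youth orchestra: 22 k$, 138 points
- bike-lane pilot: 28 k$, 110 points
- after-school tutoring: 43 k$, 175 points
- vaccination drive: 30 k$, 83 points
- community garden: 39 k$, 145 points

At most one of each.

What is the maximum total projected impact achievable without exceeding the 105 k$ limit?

Greedy by ratio would take wetland restoration + food-bank expansion + youth orchestra: 78 k$ used, total 463.
Dropping youth orchestra frees 22 k$; slotting in after-school tutoring (43 k$) lifts the total to 500 at 99 k$.
Every other selection either busts 105 k$ or fails to beat 500.

500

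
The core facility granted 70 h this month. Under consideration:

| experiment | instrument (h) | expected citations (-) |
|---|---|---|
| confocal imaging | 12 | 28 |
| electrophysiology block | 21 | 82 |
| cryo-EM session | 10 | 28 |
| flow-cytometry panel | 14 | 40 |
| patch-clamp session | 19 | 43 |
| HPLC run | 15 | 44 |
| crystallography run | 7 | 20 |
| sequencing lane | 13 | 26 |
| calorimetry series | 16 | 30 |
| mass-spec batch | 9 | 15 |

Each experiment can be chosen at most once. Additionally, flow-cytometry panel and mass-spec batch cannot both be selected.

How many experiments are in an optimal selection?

5

Optimal total is 214.
For example confocal imaging + electrophysiology block + flow-cytometry panel + HPLC run + crystallography run achieves it, using 69 h.
Any selection reaching 214 contains exactly 5 experiments.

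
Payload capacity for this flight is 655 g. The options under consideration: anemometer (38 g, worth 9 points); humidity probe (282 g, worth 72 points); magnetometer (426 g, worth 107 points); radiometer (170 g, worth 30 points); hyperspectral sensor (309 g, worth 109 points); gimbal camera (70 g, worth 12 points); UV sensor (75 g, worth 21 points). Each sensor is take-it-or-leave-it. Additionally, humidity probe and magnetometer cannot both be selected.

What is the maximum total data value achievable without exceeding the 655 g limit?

190

The ratio heuristic lands on anemometer + radiometer + hyperspectral sensor + UV sensor (169) but leaves 63 g idle.
Dropping radiometer and UV sensor frees 245 g; slotting in humidity probe (282 g) lifts the total to 190 at 629 g.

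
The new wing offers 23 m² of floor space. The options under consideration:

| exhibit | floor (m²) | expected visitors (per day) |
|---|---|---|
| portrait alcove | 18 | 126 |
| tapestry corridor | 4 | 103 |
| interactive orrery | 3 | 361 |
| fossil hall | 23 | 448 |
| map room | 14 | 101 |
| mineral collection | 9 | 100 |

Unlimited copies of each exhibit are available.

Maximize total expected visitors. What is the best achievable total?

2527

7×interactive orrery uses 21 of the 23 m² and totals 2527.
No other feasible combination exceeds 2527.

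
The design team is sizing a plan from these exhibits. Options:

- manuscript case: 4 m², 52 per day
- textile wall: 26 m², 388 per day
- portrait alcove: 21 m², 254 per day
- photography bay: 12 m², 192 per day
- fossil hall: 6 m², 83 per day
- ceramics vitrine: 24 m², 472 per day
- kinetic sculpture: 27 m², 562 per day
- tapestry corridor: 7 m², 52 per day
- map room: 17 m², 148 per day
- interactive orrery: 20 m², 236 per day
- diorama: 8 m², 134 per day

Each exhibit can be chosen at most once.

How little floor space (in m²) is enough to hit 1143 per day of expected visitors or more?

59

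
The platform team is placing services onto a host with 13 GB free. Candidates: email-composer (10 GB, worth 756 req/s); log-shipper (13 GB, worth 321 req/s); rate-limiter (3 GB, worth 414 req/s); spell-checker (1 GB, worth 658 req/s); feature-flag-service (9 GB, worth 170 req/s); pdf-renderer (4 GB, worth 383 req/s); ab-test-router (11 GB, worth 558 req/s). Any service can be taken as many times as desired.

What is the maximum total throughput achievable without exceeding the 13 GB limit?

8554

Density check — spell-checker 658.00, rate-limiter 138.00, pdf-renderer 95.75, email-composer 75.60 are the best per GB.
Taking 13×spell-checker: 13 GB used, 8554 in throughput.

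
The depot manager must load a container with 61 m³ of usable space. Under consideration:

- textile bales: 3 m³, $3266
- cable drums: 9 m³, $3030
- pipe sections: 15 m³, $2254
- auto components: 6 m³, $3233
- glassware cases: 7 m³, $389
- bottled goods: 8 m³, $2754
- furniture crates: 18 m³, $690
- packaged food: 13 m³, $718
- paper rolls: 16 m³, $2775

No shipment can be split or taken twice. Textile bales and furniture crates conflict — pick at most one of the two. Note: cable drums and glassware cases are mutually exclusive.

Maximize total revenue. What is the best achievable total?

17312

Ranking by ratio (revenue/m³): textile bales 1088.67, auto components 538.83, bottled goods 344.25.
Taking textile bales + cable drums + pipe sections + auto components + bottled goods + paper rolls: 57 m³ used, 17312 in revenue.
Next best is textile bales + cable drums + auto components + bottled goods + packaged food + paper rolls at 15776 (55 m³) — short by 1536.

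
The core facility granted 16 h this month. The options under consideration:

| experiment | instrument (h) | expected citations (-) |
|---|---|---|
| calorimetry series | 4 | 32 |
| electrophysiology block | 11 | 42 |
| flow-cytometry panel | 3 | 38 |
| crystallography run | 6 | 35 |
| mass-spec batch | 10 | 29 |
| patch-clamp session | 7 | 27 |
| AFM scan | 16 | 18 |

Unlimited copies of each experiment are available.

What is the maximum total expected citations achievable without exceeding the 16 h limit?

5×flow-cytometry panel uses 15 of the 16 h and totals 190.
Nothing else within 16 h beats 190.

190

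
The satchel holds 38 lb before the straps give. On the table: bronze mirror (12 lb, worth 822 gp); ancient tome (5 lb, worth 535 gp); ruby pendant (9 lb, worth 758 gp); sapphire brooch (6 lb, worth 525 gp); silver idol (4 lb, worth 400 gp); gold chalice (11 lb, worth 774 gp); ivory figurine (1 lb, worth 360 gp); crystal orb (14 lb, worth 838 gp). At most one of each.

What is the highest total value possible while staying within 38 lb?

Taking the top-ratio items first gives ancient tome + ruby pendant + sapphire brooch + silver idol + gold chalice + ivory figurine for 3352 (36 lb).
Replace gold chalice with bronze mirror: the trade gains 48 net, giving 3400 at 37 lb.
Every other selection either busts 38 lb or fails to beat 3400.

3400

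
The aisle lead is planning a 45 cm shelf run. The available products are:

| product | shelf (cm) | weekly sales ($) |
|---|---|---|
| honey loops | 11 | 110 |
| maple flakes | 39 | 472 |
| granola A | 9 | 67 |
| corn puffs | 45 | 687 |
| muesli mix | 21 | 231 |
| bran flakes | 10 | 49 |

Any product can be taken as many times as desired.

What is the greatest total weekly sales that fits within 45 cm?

687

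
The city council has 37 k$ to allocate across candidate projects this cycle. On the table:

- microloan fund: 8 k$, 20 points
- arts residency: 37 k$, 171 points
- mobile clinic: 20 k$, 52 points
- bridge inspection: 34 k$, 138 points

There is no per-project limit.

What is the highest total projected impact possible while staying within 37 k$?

171

The ratio ordering already packs tightly: arts residency, 37 k$, 171.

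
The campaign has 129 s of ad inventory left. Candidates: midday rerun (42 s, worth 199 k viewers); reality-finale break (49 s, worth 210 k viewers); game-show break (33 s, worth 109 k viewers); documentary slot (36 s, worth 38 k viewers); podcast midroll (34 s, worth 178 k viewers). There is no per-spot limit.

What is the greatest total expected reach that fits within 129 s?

The ratio heuristic lands on 3×podcast midroll (534) but leaves 27 s idle.
The 102 s tied up in 3×podcast midroll is better spent on 3×midday rerun — total rises to 597 (126 s).
The spare 3 s is too small for any remaining spot, and no exchange beats 597.

597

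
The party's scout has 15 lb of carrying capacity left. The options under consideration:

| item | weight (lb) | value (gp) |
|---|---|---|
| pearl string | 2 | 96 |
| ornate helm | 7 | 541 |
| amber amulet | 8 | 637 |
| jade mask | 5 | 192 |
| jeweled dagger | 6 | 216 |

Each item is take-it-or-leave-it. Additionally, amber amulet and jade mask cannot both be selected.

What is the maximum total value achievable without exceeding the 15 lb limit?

1178

Taking ornate helm + amber amulet: 15 lb used, 1178 in value.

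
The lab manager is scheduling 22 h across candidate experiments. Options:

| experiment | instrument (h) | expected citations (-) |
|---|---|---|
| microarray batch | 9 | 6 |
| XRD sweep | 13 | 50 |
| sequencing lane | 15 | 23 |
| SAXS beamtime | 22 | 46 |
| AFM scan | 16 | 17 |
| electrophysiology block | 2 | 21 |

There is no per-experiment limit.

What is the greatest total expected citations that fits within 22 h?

By expected citations per h: electrophysiology block 10.50, XRD sweep 3.85, SAXS beamtime 2.09, sequencing lane 1.53 lead.
Taking 11×electrophysiology block: 22 h used, 231 in expected citations.

231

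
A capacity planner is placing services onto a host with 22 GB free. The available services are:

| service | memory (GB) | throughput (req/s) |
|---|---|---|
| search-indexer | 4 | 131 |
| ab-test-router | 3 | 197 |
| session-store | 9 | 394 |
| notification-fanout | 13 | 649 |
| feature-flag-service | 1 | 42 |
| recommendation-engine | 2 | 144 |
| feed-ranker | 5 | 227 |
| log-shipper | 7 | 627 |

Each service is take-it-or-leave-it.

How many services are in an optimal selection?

3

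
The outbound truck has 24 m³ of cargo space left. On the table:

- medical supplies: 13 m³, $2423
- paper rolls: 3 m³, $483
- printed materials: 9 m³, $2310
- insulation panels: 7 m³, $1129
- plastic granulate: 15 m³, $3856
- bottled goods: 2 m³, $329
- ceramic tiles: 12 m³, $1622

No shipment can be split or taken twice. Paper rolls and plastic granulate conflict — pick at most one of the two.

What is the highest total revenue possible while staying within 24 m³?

6166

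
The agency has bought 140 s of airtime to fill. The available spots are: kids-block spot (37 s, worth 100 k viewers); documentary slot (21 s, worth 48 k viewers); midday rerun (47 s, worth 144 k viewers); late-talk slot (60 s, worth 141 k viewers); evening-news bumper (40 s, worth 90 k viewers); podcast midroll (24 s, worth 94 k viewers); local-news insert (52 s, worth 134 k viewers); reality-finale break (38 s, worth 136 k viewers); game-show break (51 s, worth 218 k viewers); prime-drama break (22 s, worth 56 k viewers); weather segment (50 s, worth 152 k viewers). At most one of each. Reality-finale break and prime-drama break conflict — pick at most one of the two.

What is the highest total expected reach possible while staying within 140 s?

Reality-finale break + game-show break + weather segment uses 139 of the 140 s and totals 506.
The closest alternative, midday rerun + reality-finale break + game-show break, reaches only 498.

506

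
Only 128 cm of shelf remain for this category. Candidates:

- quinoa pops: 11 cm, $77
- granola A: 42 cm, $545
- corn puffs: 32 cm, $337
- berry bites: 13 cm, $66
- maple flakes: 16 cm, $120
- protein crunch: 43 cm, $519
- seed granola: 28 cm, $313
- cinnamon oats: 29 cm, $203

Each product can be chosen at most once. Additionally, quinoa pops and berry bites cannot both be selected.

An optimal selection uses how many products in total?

4

Optimal total is 1478.
quinoa pops + granola A + corn puffs + protein crunch hits 1478 at 128 cm.
Every optimal selection uses 4 products.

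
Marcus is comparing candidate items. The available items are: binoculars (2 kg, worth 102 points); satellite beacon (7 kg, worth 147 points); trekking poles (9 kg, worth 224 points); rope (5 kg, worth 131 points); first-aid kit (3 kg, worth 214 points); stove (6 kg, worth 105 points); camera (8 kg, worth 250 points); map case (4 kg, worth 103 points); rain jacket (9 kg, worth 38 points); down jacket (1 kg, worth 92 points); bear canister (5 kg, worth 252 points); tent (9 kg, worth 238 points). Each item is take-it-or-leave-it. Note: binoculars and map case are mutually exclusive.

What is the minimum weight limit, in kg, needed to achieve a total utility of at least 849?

19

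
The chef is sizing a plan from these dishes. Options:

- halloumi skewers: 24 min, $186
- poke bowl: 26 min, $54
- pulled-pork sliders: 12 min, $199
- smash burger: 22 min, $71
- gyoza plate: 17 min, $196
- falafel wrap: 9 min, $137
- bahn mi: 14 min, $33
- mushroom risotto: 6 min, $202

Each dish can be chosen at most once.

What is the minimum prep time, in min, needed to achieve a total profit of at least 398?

18

Look for the lowest-prep combination reaching 398.
pulled-pork sliders + mushroom risotto reaches 401 using 18 min.
Below 18 min the best achievable stays under 398.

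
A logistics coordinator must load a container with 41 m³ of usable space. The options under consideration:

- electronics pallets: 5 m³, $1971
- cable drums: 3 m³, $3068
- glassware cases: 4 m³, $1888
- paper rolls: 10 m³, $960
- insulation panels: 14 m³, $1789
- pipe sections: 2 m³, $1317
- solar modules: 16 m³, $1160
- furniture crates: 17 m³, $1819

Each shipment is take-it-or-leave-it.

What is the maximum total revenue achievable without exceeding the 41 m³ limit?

11023

Filling by ratio: electronics pallets + cable drums + glassware cases + paper rolls + insulation panels + pipe sections for 10993, with 3 m³ left unused.
Dropping insulation panels frees 14 m³; slotting in furniture crates (17 m³) lifts the total to 11023 at 41 m³.
That's the maximum — no swap from here does better than 11023.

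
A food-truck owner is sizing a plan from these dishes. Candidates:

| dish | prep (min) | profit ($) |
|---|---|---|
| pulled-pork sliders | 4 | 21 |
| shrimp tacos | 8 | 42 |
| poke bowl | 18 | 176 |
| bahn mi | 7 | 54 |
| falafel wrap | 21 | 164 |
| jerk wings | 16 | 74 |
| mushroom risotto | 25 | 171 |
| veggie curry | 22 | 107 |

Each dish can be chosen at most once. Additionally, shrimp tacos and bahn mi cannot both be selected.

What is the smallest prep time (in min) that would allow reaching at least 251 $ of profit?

Need the lightest bundle worth ≥ 251.
Taking pulled-pork sliders + poke bowl + bahn mi gives 251 (≥ 251) for 29 min.
Below 29 min the best achievable stays under 251.

29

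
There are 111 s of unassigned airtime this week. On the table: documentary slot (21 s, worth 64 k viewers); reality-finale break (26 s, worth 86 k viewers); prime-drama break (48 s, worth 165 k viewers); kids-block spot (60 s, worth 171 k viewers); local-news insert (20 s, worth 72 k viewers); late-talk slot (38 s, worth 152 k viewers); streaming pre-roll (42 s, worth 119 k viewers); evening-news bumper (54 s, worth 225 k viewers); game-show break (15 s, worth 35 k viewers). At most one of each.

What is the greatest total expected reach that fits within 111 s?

Late-talk slot + evening-news bumper + game-show break uses 107 of the 111 s and totals 412.
Runner-up documentary slot + local-news insert + evening-news bumper + game-show break tops out at 396.

412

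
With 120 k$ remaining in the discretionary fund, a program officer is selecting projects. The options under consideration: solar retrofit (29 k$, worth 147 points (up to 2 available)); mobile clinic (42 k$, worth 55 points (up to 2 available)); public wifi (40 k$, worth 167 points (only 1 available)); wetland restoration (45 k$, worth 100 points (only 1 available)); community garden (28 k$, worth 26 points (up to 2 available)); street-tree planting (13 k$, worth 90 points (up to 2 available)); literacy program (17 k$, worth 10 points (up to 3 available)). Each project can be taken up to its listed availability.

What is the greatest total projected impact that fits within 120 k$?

Taking the top-ratio projects first gives 2×solar retrofit + community garden + 2×street-tree planting for 500 (112 k$).
The 41 k$ tied up in community garden and street-tree planting is better spent on public wifi — total rises to 551 (111 k$).

551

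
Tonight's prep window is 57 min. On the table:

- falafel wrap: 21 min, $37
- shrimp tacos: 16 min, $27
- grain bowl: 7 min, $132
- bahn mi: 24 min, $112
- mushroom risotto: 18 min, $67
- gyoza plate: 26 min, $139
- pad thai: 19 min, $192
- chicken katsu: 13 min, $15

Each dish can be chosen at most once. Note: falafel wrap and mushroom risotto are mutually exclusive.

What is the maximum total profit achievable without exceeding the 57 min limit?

By profit per min: grain bowl 18.86, pad thai 10.11, gyoza plate 5.35, bahn mi 4.67 lead.
Taking grain bowl + gyoza plate + pad thai: 52 min used, 463 in profit.

463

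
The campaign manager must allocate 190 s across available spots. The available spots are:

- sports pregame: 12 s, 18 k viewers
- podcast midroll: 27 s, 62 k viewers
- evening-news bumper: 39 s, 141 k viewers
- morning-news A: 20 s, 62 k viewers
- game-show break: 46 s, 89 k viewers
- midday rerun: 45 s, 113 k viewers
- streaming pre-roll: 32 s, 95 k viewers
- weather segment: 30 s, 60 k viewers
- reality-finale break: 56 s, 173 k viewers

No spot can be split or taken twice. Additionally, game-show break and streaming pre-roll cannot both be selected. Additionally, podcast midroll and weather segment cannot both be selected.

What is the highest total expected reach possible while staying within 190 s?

Podcast midroll + evening-news bumper + morning-news A + midday rerun + reality-finale break uses 187 of the 190 s and totals 551.
Sports pregame + podcast midroll + evening-news bumper + morning-news A + streaming pre-roll + reality-finale break (186 s) also reaches 551 — a tie, but nothing goes higher.

551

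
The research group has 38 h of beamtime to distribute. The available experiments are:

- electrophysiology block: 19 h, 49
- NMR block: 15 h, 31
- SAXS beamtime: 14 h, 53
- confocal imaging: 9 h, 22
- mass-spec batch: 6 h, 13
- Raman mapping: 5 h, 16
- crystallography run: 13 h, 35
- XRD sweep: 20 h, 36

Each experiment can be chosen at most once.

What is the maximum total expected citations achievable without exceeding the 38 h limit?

Density check — SAXS beamtime 3.79, Raman mapping 3.20, crystallography run 2.69, electrophysiology block 2.58 are the best per h.
A density-first pass picks SAXS beamtime + mass-spec batch + Raman mapping + crystallography run — 117 at 38 h.
Dropping mass-spec batch and crystallography run frees 19 h; slotting in electrophysiology block (19 h) lifts the total to 118 at 38 h.
Nothing else within 38 h beats 118.

118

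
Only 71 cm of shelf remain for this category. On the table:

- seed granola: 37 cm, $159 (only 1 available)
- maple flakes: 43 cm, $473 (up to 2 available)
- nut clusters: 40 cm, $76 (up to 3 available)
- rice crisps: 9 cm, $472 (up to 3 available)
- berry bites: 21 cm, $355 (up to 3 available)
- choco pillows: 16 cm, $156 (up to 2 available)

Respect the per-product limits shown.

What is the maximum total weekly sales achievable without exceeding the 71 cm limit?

2126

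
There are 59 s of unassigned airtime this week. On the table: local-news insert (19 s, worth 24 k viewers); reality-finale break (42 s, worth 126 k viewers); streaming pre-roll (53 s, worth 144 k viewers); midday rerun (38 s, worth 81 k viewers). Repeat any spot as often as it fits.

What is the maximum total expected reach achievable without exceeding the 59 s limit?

144

A density-first pass picks reality-finale break — 126 at 42 s.
Dropping reality-finale break frees 42 s; slotting in streaming pre-roll (53 s) lifts the total to 144 at 53 s.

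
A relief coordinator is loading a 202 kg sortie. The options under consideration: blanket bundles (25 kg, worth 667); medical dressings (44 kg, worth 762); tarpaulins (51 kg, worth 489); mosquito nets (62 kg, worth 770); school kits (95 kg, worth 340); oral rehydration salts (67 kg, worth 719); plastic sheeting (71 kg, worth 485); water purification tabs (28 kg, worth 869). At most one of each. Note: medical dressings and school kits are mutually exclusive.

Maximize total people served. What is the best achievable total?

Taking the top-ratio supplies first gives blanket bundles + medical dressings + mosquito nets + water purification tabs for 3068 (159 kg).
The 25 kg tied up in blanket bundles is better spent on oral rehydration salts — total rises to 3120 (201 kg).
Runner-up blanket bundles + medical dressings + mosquito nets + water purification tabs tops out at 3068.

3120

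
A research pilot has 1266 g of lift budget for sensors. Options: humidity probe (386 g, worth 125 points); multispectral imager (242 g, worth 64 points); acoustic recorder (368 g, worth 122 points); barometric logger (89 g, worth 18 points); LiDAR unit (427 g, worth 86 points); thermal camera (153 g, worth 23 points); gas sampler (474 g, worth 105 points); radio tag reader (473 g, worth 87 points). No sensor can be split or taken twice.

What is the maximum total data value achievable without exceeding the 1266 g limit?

352

By data value per g: acoustic recorder 0.33, humidity probe 0.32, multispectral imager 0.26, gas sampler 0.22 lead.
Humidity probe + multispectral imager + acoustic recorder + barometric logger + thermal camera uses 1238 of the 1266 g and totals 352.
That's the maximum — no swap from here does better than 352.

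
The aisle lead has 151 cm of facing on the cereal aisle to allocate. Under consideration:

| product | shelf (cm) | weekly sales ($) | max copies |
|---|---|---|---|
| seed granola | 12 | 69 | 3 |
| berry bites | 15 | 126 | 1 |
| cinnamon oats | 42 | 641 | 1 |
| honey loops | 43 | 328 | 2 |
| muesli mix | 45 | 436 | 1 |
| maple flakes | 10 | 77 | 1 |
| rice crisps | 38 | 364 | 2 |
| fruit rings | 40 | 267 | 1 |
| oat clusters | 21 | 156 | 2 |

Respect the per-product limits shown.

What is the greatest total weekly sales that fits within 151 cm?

Ranking by ratio (weekly sales/cm): cinnamon oats 15.26, muesli mix 9.69, rice crisps 9.58, berry bites 8.40.
Best packing: berry bites + cinnamon oats + muesli mix + maple flakes + rice crisps — 150 cm, 1644 total.
That's the maximum — no swap from here does better than 1644.

1644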